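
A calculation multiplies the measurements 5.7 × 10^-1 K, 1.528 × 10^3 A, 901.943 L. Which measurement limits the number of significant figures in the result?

5.7 × 10^-1 K → 2 s.f.; 1.528 × 10^3 A → 4 s.f.; 901.943 L → 6 s.f.
The fewest is 2 significant figures, from 5.7 × 10^-1 K.

5.7 × 10^-1 K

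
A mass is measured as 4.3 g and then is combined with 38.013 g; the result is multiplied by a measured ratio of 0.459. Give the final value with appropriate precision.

4.3 g + 38.013 g = 42.313 g; the sum is limited to 1 decimal place (3 s.f.).
Carrying full precision, 42.313 × 0.459 = 19.421667 g; 0.459 has 3 s.f., so the result keeps min(3, 3) = 3 s.f.
Rounded to 3 significant figures: 19.4 g.

19.4 g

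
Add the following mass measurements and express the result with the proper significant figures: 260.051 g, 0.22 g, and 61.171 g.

321.44 g

260.051 g + 0.22 g + 61.171 g = 321.442 g.
Addition/subtraction keeps the fewest decimal places: 260.051 → 3 decimal places, 0.22 → 2 decimal places, 61.171 → 3 decimal places; limit is 2.
Rounded to 2 decimal places: 321.44 g.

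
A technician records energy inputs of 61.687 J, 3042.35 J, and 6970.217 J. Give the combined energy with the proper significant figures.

61.687 J + 3042.35 J + 6970.217 J = 10074.254 J.
Addition/subtraction keeps the fewest decimal places: 61.687 → 3 decimal places, 3042.35 → 2 decimal places, 6970.217 → 3 decimal places; limit is 2.
Rounded to 2 decimal places: 10074.25 J.

10074.25 J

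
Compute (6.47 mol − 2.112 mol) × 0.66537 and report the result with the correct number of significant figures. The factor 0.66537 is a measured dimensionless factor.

2.90 mol

6.47 mol − 2.112 mol = 4.358 mol; the difference is limited to 2 decimal places (3 s.f.).
Carrying full precision, 4.358 × 0.66537 = 2.89968246 mol; 0.66537 has 5 s.f., so the result keeps min(3, 5) = 3 s.f.
Rounded to 3 significant figures: 2.90 mol.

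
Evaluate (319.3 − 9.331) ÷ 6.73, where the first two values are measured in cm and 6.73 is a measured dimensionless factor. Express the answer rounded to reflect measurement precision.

319.3 cm − 9.331 cm = 309.969 cm; the difference is limited to 1 decimal place (4 s.f.).
Carrying full precision, 309.969 ÷ 6.73 = 46.0578008915… cm; 6.73 has 3 s.f., so the result keeps min(4, 3) = 3 s.f.
Rounded to 3 significant figures: 46.1 cm.

46.1 cm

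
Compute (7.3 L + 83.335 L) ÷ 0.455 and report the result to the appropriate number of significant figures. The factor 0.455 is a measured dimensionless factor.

199 L

7.3 L + 83.335 L = 90.635 L; the sum is limited to 1 decimal place (3 s.f.).
Carrying full precision, 90.635 ÷ 0.455 = 199.197802198… L; 0.455 has 3 s.f., so the result keeps min(3, 3) = 3 s.f.
Rounded to 3 significant figures: 199 L.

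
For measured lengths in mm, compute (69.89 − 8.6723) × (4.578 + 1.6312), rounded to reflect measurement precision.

380.1 mm²

69.89 − 8.6723 = 61.2177, limited to 2 d.p. → 4 s.f.; 4.578 + 1.6312 = 6.2092, limited to 3 d.p. → 4 s.f.
Carrying full precision, 61.2177 × 6.2092 = 380.11294284; keep min(4, 4) = 4 s.f.
Rounded to 4 significant figures: 380.1 mm².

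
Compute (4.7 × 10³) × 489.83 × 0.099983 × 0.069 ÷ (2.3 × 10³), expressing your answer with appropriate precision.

6.9

(4.7 × 10³) × 489.83 × 0.099983 × 0.069 ÷ (2.3 × 10³) = 6.90542887749
Multiplication/division keeps the fewest significant figures: 4.7 × 10³ → 2 s.f., 489.83 → 5 s.f., 0.099983 → 5 s.f., 0.069 → 2 s.f., 2.3 × 10³ → 2 s.f.; limit is 2.
Rounded to 2 significant figures: 6.9.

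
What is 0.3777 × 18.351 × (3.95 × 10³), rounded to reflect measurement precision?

0.3777 × 18.351 × (3.95 × 10³) = 27378.132165
Multiplication/division keeps the fewest significant figures: 0.3777 → 4 s.f., 18.351 → 5 s.f., 3.95 × 10³ → 3 s.f.; limit is 3.
Rounded to 3 significant figures: 2.74 × 10⁴.

2.74 × 10⁴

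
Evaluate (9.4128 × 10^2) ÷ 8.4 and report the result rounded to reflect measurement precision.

1.1 × 10^2

(9.4128 × 10^2) ÷ 8.4 = 112.057142857…
Multiplication/division keeps the fewest significant figures: 9.4128 × 10^2 → 5 s.f., 8.4 → 2 s.f.; limit is 2.
Rounded to 2 significant figures: 1.1 × 10^2.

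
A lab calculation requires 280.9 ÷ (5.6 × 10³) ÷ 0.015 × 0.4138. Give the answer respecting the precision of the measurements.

280.9 ÷ (5.6 × 10³) ÷ 0.015 × 0.4138 = 1.38376690476…
Multiplication/division keeps the fewest significant figures: 280.9 → 4 s.f., 5.6 × 10³ → 2 s.f., 0.015 → 2 s.f., 0.4138 → 4 s.f.; limit is 2.
Rounded to 2 significant figures: 1.4.

1.4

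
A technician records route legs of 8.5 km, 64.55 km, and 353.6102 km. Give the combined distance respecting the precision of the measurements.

8.5 km + 64.55 km + 353.6102 km = 426.6602 km.
Addition/subtraction keeps the fewest decimal places: 8.5 → 1 decimal place, 64.55 → 2 decimal places, 353.6102 → 4 decimal places; limit is 1.
Rounded to 1 decimal place: 426.7 km.

426.7 km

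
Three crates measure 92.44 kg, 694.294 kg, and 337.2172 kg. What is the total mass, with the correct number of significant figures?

92.44 kg + 694.294 kg + 337.2172 kg = 1123.9512 kg.
Addition/subtraction keeps the fewest decimal places: 92.44 → 2 decimal places, 694.294 → 3 decimal places, 337.2172 → 4 decimal places; limit is 2.
Rounded to 2 decimal places: 1123.95 kg.

1123.95 kg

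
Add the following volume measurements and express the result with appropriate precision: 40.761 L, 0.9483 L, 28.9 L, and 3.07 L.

73.7 L

40.761 L + 0.9483 L + 28.9 L + 3.07 L = 73.6793 L.
Addition/subtraction keeps the fewest decimal places: 40.761 → 3 decimal places, 0.9483 → 4 decimal places, 28.9 → 1 decimal place, 3.07 → 2 decimal places; limit is 1.
Rounded to 1 decimal place: 73.7 L.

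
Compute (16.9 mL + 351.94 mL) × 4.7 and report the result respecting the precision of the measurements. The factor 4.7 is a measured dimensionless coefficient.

1.7 × 10^3 mL

16.9 mL + 351.94 mL = 368.84 mL; the sum is limited to 1 decimal place (4 s.f.).
Carrying full precision, 368.84 × 4.7 = 1733.548 mL; 4.7 has 2 s.f., so the result keeps min(4, 2) = 2 s.f.
Rounded to 2 significant figures: 1.7 × 10^3 mL.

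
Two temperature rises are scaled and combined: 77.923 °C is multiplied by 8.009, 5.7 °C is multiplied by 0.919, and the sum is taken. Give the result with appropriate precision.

629.3 °C

77.923 × 8.009 = 624.085307 → 624.1 °C (4 s.f., last digit at the 10^-1 place).
5.7 × 0.919 = 5.2383 → 5.2 °C (2 s.f., last digit at the 10^-1 place).
Sum: 629.323607 °C; keep the coarser place, 10^-1.
Result: 629.3 °C.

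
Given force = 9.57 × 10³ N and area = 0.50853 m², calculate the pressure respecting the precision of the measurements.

1.88 × 10⁴ Pa

pressure = 9.57 × 10³ N ÷ 0.50853 m² = 18818.9487346… Pa.
9.57 × 10³ has 3 significant figures; 0.50853 has 5.
Division/multiplication keeps the fewest: 3 significant figures.
Rounded: 1.88 × 10⁴ Pa.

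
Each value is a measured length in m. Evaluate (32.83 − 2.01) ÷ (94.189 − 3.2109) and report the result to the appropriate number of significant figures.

0.3388

32.83 − 2.01 = 30.82, limited to 2 d.p. → 4 s.f.; 94.189 − 3.2109 = 90.9781, limited to 3 d.p. → 5 s.f.
Carrying full precision, 30.82 ÷ 90.9781 = 0.338762845124…; keep min(4, 5) = 4 s.f.
Rounded to 4 significant figures: 0.3388.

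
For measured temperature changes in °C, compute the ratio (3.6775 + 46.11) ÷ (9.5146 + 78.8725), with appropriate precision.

0.5633

3.6775 + 46.11 = 49.7875, limited to 2 d.p. → 4 s.f.; 9.5146 + 78.8725 = 88.3871, limited to 4 d.p. → 6 s.f.
Carrying full precision, 49.7875 ÷ 88.3871 = 0.563289213019…; keep min(4, 6) = 4 s.f.
Rounded to 4 significant figures: 0.5633.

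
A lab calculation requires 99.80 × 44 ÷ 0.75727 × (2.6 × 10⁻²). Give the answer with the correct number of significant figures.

1.5 × 10²

99.80 × 44 ÷ 0.75727 × (2.6 × 10⁻²) = 150.766833494…
Multiplication/division keeps the fewest significant figures: 99.80 → 4 s.f., 44 → 2 s.f., 0.75727 → 5 s.f., 2.6 × 10⁻² → 2 s.f.; limit is 2.
Rounded to 2 significant figures: 1.5 × 10².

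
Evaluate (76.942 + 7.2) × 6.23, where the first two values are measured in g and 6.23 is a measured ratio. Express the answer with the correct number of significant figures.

524 g

76.942 g + 7.2 g = 84.142 g; the sum is limited to 1 decimal place (3 s.f.).
Carrying full precision, 84.142 × 6.23 = 524.20466 g; 6.23 has 3 s.f., so the result keeps min(3, 3) = 3 s.f.
Rounded to 3 significant figures: 524 g.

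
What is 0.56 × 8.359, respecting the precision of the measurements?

0.56 × 8.359 = 4.68104
Multiplication/division keeps the fewest significant figures: 0.56 → 2 s.f., 8.359 → 4 s.f.; limit is 2.
Rounded to 2 significant figures: 4.7.

4.7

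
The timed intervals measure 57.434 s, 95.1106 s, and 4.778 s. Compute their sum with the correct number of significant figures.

57.434 s + 95.1106 s + 4.778 s = 157.3226 s.
Addition/subtraction keeps the fewest decimal places: 57.434 → 3 decimal places, 95.1106 → 4 decimal places, 4.778 → 3 decimal places; limit is 3.
Rounded to 3 decimal places: 157.323 s.

157.323 s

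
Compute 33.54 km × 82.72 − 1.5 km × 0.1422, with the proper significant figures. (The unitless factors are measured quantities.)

2774 km

33.54 × 82.72 = 2774.4288 → 2774 km (4 s.f., last digit at the 10^0 place).
1.5 × 0.1422 = 0.2133 → 0.21 km (2 s.f., last digit at the 10^-2 place).
Difference: 2774.2155 km; keep the coarser place, 10^0.
Result: 2774 km.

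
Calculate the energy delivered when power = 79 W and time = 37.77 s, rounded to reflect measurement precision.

3.0 × 10^3 J

energy delivered = 79 W × 37.77 s = 2983.83 J.
79 has 2 significant figures; 37.77 has 4.
Division/multiplication keeps the fewest: 2 significant figures.
Rounded: 3.0 × 10^3 J.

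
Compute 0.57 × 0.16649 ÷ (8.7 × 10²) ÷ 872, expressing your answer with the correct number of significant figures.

0.57 × 0.16649 ÷ (8.7 × 10²) ÷ 872 = 1.25091347675 × 10^-7…
Multiplication/division keeps the fewest significant figures: 0.57 → 2 s.f., 0.16649 → 5 s.f., 8.7 × 10² → 2 s.f., 872 → 3 s.f.; limit is 2.
Rounded to 2 significant figures: 1.3 × 10⁻⁷.

1.3 × 10⁻⁷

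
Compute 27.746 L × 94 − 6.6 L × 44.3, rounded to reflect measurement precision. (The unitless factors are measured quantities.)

27.746 × 94 = 2608.124 → 2.6 × 10³ L (2 s.f., last digit at the 10^2 place).
6.6 × 44.3 = 292.38 → 2.9 × 10² L (2 s.f., last digit at the 10^1 place).
Difference: 2315.744 L; keep the coarser place, 10^2.
Result: 2.3 × 10³ L.

2.3 × 10³ L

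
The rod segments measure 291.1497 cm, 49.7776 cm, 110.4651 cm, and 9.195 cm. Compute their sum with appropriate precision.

460.587 cm

291.1497 cm + 49.7776 cm + 110.4651 cm + 9.195 cm = 460.5874 cm.
Addition/subtraction keeps the fewest decimal places: 291.1497 → 4 decimal places, 49.7776 → 4 decimal places, 110.4651 → 4 decimal places, 9.195 → 3 decimal places; limit is 3.
Rounded to 3 decimal places: 460.587 cm.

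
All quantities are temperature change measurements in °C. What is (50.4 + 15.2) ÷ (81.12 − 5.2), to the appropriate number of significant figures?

50.4 + 15.2 = 65.6, limited to 1 d.p. → 3 s.f.; 81.12 − 5.2 = 75.92, limited to 1 d.p. → 3 s.f.
Carrying full precision, 65.6 ÷ 75.92 = 0.86406743941…; keep min(3, 3) = 3 s.f.
Rounded to 3 significant figures: 8.64 × 10^-1.

8.64 × 10^-1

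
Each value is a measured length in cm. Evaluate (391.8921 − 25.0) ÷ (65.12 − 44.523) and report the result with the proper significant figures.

391.8921 − 25.0 = 366.8921, limited to 1 d.p. → 4 s.f.; 65.12 − 44.523 = 20.597, limited to 2 d.p. → 4 s.f.
Carrying full precision, 366.8921 ÷ 20.597 = 17.8128902267…; keep min(4, 4) = 4 s.f.
Rounded to 4 significant figures: 17.81.

17.81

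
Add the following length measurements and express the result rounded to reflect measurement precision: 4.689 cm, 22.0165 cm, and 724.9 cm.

4.689 cm + 22.0165 cm + 724.9 cm = 751.6055 cm.
Addition/subtraction keeps the fewest decimal places: 4.689 → 3 decimal places, 22.0165 → 4 decimal places, 724.9 → 1 decimal place; limit is 1.
Rounded to 1 decimal place: 751.6 cm.

751.6 cm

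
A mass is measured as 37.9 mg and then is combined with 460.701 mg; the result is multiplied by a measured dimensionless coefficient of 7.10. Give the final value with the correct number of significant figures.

3.54 × 10^3 mg

37.9 mg + 460.701 mg = 498.601 mg; the sum is limited to 1 decimal place (4 s.f.).
Carrying full precision, 498.601 × 7.10 = 3540.0671 mg; 7.10 has 3 s.f., so the result keeps min(4, 3) = 3 s.f.
Rounded to 3 significant figures: 3.54 × 10^3 mg.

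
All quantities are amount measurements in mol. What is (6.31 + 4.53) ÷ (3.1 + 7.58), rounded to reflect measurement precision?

6.31 + 4.53 = 10.84, limited to 2 d.p. → 4 s.f.; 3.1 + 7.58 = 10.68, limited to 1 d.p. → 3 s.f.
Carrying full precision, 10.84 ÷ 10.68 = 1.01498127341…; keep min(4, 3) = 3 s.f.
Rounded to 3 significant figures: 1.01.

1.01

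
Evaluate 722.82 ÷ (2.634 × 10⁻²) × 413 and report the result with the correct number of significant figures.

1.13 × 10⁷

722.82 ÷ (2.634 × 10⁻²) × 413 = 11333510.2506…
Multiplication/division keeps the fewest significant figures: 722.82 → 5 s.f., 2.634 × 10⁻² → 4 s.f., 413 → 3 s.f.; limit is 3.
Rounded to 3 significant figures: 1.13 × 10⁷.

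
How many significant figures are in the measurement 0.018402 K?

0.018402: leading zeros are not significant; zeros between nonzero digits are significant.

5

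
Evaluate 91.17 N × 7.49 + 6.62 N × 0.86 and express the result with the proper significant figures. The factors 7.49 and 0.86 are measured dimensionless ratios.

689 N

91.17 × 7.49 = 682.8633 → 683 N (3 s.f., last digit at the 10^0 place).
6.62 × 0.86 = 5.6932 → 5.7 N (2 s.f., last digit at the 10^-1 place).
Sum: 688.5565 N; keep the coarser place, 10^0.
Result: 689 N.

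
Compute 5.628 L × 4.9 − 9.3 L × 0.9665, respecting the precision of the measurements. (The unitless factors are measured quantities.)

19 L

5.628 × 4.9 = 27.5772 → 28 L (2 s.f., last digit at the 10^0 place).
9.3 × 0.9665 = 8.98845 → 9.0 L (2 s.f., last digit at the 10^-1 place).
Difference: 18.58875 L; keep the coarser place, 10^0.
Result: 19 L.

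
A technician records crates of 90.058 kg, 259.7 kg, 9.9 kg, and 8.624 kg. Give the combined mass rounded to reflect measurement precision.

90.058 kg + 259.7 kg + 9.9 kg + 8.624 kg = 368.282 kg.
Addition/subtraction keeps the fewest decimal places: 90.058 → 3 decimal places, 259.7 → 1 decimal place, 9.9 → 1 decimal place, 8.624 → 3 decimal places; limit is 1.
Rounded to 1 decimal place: 368.3 kg.

368.3 kg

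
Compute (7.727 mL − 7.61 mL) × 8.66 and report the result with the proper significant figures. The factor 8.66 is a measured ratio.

1.0 mL

7.727 mL − 7.61 mL = 0.117 mL; the difference is limited to 2 decimal places (2 s.f.).
Carrying full precision, 0.117 × 8.66 = 1.01322 mL; 8.66 has 3 s.f., so the result keeps min(2, 3) = 2 s.f.
Rounded to 2 significant figures: 1.0 mL.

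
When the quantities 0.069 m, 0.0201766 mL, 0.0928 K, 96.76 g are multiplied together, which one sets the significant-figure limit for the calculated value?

0.069 m

0.069 m → 2 s.f.; 0.0201766 mL → 6 s.f.; 0.0928 K → 3 s.f.; 96.76 g → 4 s.f.
The fewest is 2 significant figures, from 0.069 m.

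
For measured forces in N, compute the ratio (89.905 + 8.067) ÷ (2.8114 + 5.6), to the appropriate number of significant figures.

12

89.905 + 8.067 = 97.972, limited to 3 d.p. → 5 s.f.; 2.8114 + 5.6 = 8.4114, limited to 1 d.p. → 2 s.f.
Carrying full precision, 97.972 ÷ 8.4114 = 11.6475259767…; keep min(5, 2) = 2 s.f.
Rounded to 2 significant figures: 12.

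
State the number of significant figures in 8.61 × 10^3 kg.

3

8.61 × 10^3: in scientific notation every digit of the coefficient is significant.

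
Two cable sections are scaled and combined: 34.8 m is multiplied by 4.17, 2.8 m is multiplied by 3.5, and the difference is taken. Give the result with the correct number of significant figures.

34.8 × 4.17 = 145.116 → 145 m (3 s.f., last digit at the 10^0 place).
2.8 × 3.5 = 9.8 → 9.8 m (2 s.f., last digit at the 10^-1 place).
Difference: 135.316 m; keep the coarser place, 10^0.
Result: 135 m.

135 m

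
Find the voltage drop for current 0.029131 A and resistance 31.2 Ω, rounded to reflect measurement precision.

voltage drop = 0.029131 A × 31.2 Ω = 0.9088872 V.
0.029131 has 5 significant figures; 31.2 has 3.
Division/multiplication keeps the fewest: 3 significant figures.
Rounded: 0.909 V.

0.909 V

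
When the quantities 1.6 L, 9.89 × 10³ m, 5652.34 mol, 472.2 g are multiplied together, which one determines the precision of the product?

1.6 L → 2 s.f.; 9.89 × 10³ m → 3 s.f.; 5652.34 mol → 6 s.f.; 472.2 g → 4 s.f.
The fewest is 2 significant figures, from 1.6 L.

1.6 L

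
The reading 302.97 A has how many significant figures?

302.97: zeros between nonzero digits are significant.

5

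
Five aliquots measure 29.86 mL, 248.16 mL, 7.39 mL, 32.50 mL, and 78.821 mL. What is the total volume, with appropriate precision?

396.73 mL

29.86 mL + 248.16 mL + 7.39 mL + 32.50 mL + 78.821 mL = 396.731 mL.
Addition/subtraction keeps the fewest decimal places: 29.86 → 2 decimal places, 248.16 → 2 decimal places, 7.39 → 2 decimal places, 32.50 → 2 decimal places, 78.821 → 3 decimal places; limit is 2.
Rounded to 2 decimal places: 396.73 mL.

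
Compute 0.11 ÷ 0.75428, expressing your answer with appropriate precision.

0.11 ÷ 0.75428 = 0.14583443814…
Multiplication/division keeps the fewest significant figures: 0.11 → 2 s.f., 0.75428 → 5 s.f.; limit is 2.
Rounded to 2 significant figures: 0.15.

0.15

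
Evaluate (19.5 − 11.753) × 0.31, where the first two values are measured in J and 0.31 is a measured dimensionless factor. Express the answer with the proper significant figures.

19.5 J − 11.753 J = 7.747 J; the difference is limited to 1 decimal place (2 s.f.).
Carrying full precision, 7.747 × 0.31 = 2.40157 J; 0.31 has 2 s.f., so the result keeps min(2, 2) = 2 s.f.
Rounded to 2 significant figures: 2.4 J.

2.4 J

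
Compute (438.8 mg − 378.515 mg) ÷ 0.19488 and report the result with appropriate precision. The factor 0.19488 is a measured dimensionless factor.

438.8 mg − 378.515 mg = 60.285 mg; the difference is limited to 1 decimal place (3 s.f.).
Carrying full precision, 60.285 ÷ 0.19488 = 309.344211823… mg; 0.19488 has 5 s.f., so the result keeps min(3, 5) = 3 s.f.
Rounded to 3 significant figures: 309 mg.

309 mg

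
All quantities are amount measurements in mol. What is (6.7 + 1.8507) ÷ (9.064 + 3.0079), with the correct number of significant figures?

6.7 + 1.8507 = 8.5507, limited to 1 d.p. → 2 s.f.; 9.064 + 3.0079 = 12.0719, limited to 3 d.p. → 5 s.f.
Carrying full precision, 8.5507 ÷ 12.0719 = 0.708314349854…; keep min(2, 5) = 2 s.f.
Rounded to 2 significant figures: 0.71.

0.71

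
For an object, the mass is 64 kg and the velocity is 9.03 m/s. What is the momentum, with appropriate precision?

5.8 × 10² kg·m/s

momentum = 64 kg × 9.03 m/s = 577.92 kg·m/s.
64 has 2 significant figures; 9.03 has 3.
Division/multiplication keeps the fewest: 2 significant figures.
Rounded: 5.8 × 10² kg·m/s.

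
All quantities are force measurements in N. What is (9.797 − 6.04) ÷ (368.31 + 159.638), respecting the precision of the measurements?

0.00712

9.797 − 6.04 = 3.757, limited to 2 d.p. → 3 s.f.; 368.31 + 159.638 = 527.948, limited to 2 d.p. → 5 s.f.
Carrying full precision, 3.757 ÷ 527.948 = 0.00711623114398…; keep min(3, 5) = 3 s.f.
Rounded to 3 significant figures: 0.00712.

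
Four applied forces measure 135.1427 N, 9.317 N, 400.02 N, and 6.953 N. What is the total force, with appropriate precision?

135.1427 N + 9.317 N + 400.02 N + 6.953 N = 551.4327 N.
Addition/subtraction keeps the fewest decimal places: 135.1427 → 4 decimal places, 9.317 → 3 decimal places, 400.02 → 2 decimal places, 6.953 → 3 decimal places; limit is 2.
Rounded to 2 decimal places: 551.43 N.

551.43 N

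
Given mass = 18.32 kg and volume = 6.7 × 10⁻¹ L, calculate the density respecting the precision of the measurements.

27 kg/L

density = 18.32 kg ÷ 6.7 × 10⁻¹ L = 27.3432835821… kg/L.
18.32 has 4 significant figures; 6.7 × 10⁻¹ has 2.
Division/multiplication keeps the fewest: 2 significant figures.
Rounded: 27 kg/L.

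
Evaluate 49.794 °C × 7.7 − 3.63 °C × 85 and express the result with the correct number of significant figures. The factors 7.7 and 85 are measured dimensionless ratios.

7 × 10^1 °C

49.794 × 7.7 = 383.4138 → 3.8 × 10^2 °C (2 s.f., last digit at the 10^1 place).
3.63 × 85 = 308.55 → 3.1 × 10^2 °C (2 s.f., last digit at the 10^1 place).
Difference: 74.8638 °C; keep the coarser place, 10^1.
Result: 7 × 10^1 °C.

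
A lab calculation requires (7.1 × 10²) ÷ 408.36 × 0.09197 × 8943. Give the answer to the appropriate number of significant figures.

(7.1 × 10²) ÷ 408.36 × 0.09197 × 8943 = 1430.028098…
Multiplication/division keeps the fewest significant figures: 7.1 × 10² → 2 s.f., 408.36 → 5 s.f., 0.09197 → 4 s.f., 8943 → 4 s.f.; limit is 2.
Rounded to 2 significant figures: 1.4 × 10³.

1.4 × 10³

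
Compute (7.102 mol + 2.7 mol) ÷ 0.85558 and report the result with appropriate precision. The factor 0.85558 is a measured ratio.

7.102 mol + 2.7 mol = 9.802 mol; the sum is limited to 1 decimal place (2 s.f.).
Carrying full precision, 9.802 ÷ 0.85558 = 11.4565557867… mol; 0.85558 has 5 s.f., so the result keeps min(2, 5) = 2 s.f.
Rounded to 2 significant figures: 11 mol.

11 mol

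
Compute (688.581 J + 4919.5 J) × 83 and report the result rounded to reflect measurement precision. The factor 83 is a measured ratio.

4.7 × 10⁵ J

688.581 J + 4919.5 J = 5608.081 J; the sum is limited to 1 decimal place (5 s.f.).
Carrying full precision, 5608.081 × 83 = 465470.723 J; 83 has 2 s.f., so the result keeps min(5, 2) = 2 s.f.
Rounded to 2 significant figures: 4.7 × 10⁵ J.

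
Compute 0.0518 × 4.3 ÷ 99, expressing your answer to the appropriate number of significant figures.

0.0518 × 4.3 ÷ 99 = 0.0022498989899…
Multiplication/division keeps the fewest significant figures: 0.0518 → 3 s.f., 4.3 → 2 s.f., 99 → 2 s.f.; limit is 2.
Rounded to 2 significant figures: 0.0022.

0.0022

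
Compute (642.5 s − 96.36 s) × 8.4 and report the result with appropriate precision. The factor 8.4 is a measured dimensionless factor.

642.5 s − 96.36 s = 546.14 s; the difference is limited to 1 decimal place (4 s.f.).
Carrying full precision, 546.14 × 8.4 = 4587.576 s; 8.4 has 2 s.f., so the result keeps min(4, 2) = 2 s.f.
Rounded to 2 significant figures: 4.6 × 10^3 s.

4.6 × 10^3 s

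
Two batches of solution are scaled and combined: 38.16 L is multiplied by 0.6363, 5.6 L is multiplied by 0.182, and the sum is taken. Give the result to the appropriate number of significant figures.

25.3 L

38.16 × 0.6363 = 24.281208 → 24.28 L (4 s.f., last digit at the 10^-2 place).
5.6 × 0.182 = 1.0192 → 1.0 L (2 s.f., last digit at the 10^-1 place).
Sum: 25.300408 L; keep the coarser place, 10^-1.
Result: 25.3 L.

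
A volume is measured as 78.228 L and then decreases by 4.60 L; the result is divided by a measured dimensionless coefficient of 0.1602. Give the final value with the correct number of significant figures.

78.228 L − 4.60 L = 73.628 L; the difference is limited to 2 decimal places (4 s.f.).
Carrying full precision, 73.628 ÷ 0.1602 = 459.600499376… L; 0.1602 has 4 s.f., so the result keeps min(4, 4) = 4 s.f.
Rounded to 4 significant figures: 459.6 L.

459.6 L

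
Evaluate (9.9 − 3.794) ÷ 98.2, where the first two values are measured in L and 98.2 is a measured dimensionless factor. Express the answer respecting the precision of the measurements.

0.062 L

9.9 L − 3.794 L = 6.106 L; the difference is limited to 1 decimal place (2 s.f.).
Carrying full precision, 6.106 ÷ 98.2 = 0.0621792260692… L; 98.2 has 3 s.f., so the result keeps min(2, 3) = 2 s.f.
Rounded to 2 significant figures: 0.062 L.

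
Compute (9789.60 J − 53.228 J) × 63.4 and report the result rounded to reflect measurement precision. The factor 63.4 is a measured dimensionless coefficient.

9789.60 J − 53.228 J = 9736.372 J; the difference is limited to 2 decimal places (6 s.f.).
Carrying full precision, 9736.372 × 63.4 = 617285.9848 J; 63.4 has 3 s.f., so the result keeps min(6, 3) = 3 s.f.
Rounded to 3 significant figures: 6.17 × 10⁵ J.

6.17 × 10⁵ J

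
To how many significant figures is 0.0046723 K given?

5

0.0046723: leading zeros are not significant.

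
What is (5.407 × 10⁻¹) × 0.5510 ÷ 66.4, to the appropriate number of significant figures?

(5.407 × 10⁻¹) × 0.5510 ÷ 66.4 = 0.00448683283133…
Multiplication/division keeps the fewest significant figures: 5.407 × 10⁻¹ → 4 s.f., 0.5510 → 4 s.f., 66.4 → 3 s.f.; limit is 3.
Rounded to 3 significant figures: 0.00449.

0.00449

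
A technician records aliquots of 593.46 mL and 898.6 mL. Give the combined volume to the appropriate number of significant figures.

1492.1 mL

593.46 mL + 898.6 mL = 1492.06 mL.
Addition/subtraction keeps the fewest decimal places: 593.46 → 2 decimal places, 898.6 → 1 decimal place; limit is 1.
Rounded to 1 decimal place: 1492.1 mL.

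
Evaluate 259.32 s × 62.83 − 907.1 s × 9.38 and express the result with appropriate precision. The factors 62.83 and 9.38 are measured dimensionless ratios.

7.78 × 10^3 s

259.32 × 62.83 = 16293.0756 → 1.629 × 10^4 s (4 s.f., last digit at the 10^1 place).
907.1 × 9.38 = 8508.598 → 8.51 × 10^3 s (3 s.f., last digit at the 10^1 place).
Difference: 7784.4776 s; keep the coarser place, 10^1.
Result: 7.78 × 10^3 s.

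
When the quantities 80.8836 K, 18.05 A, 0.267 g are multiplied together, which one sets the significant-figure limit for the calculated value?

0.267 g

80.8836 K → 6 s.f.; 18.05 A → 4 s.f.; 0.267 g → 3 s.f.
The fewest is 3 significant figures, from 0.267 g.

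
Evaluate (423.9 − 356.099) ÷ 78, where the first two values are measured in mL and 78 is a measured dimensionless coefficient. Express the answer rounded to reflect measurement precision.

0.87 mL

423.9 mL − 356.099 mL = 67.801 mL; the difference is limited to 1 decimal place (3 s.f.).
Carrying full precision, 67.801 ÷ 78 = 0.869243589744… mL; 78 has 2 s.f., so the result keeps min(3, 2) = 2 s.f.
Rounded to 2 significant figures: 0.87 mL.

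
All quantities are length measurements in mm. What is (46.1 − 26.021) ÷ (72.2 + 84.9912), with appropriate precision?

46.1 − 26.021 = 20.079, limited to 1 d.p. → 3 s.f.; 72.2 + 84.9912 = 157.1912, limited to 1 d.p. → 4 s.f.
Carrying full precision, 20.079 ÷ 157.1912 = 0.127736158258…; keep min(3, 4) = 3 s.f.
Rounded to 3 significant figures: 0.128.

0.128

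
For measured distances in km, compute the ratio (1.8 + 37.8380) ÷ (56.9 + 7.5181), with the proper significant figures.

1.8 + 37.8380 = 39.6380, limited to 1 d.p. → 3 s.f.; 56.9 + 7.5181 = 64.4181, limited to 1 d.p. → 3 s.f.
Carrying full precision, 39.6380 ÷ 64.4181 = 0.615323953982…; keep min(3, 3) = 3 s.f.
Rounded to 3 significant figures: 0.615.

0.615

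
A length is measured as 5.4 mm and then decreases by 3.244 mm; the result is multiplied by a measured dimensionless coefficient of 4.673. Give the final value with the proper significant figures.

5.4 mm − 3.244 mm = 2.156 mm; the difference is limited to 1 decimal place (2 s.f.).
Carrying full precision, 2.156 × 4.673 = 10.074988 mm; 4.673 has 4 s.f., so the result keeps min(2, 4) = 2 s.f.
Rounded to 2 significant figures: 10. mm.

10. mm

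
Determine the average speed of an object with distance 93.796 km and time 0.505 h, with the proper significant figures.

average speed = 93.796 km ÷ 0.505 h = 185.734653465… km/h.
93.796 has 5 significant figures; 0.505 has 3.
Division/multiplication keeps the fewest: 3 significant figures.
Rounded: 186 km/h.

186 km/h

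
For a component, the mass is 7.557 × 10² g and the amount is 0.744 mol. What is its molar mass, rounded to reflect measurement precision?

1.02 × 10³ g/mol

molar mass = 7.557 × 10² g ÷ 0.744 mol = 1015.72580645… g/mol.
7.557 × 10² has 4 significant figures; 0.744 has 3.
Division/multiplication keeps the fewest: 3 significant figures.
Rounded: 1.02 × 10³ g/mol.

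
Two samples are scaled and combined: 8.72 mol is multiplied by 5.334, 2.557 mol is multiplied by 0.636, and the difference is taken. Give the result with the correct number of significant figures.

8.72 × 5.334 = 46.51248 → 46.5 mol (3 s.f., last digit at the 10^-1 place).
2.557 × 0.636 = 1.626252 → 1.63 mol (3 s.f., last digit at the 10^-2 place).
Difference: 44.886228 mol; keep the coarser place, 10^-1.
Result: 44.9 mol.

44.9 mol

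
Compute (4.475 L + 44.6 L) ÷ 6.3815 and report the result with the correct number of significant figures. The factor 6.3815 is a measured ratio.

4.475 L + 44.6 L = 49.075 L; the sum is limited to 1 decimal place (3 s.f.).
Carrying full precision, 49.075 ÷ 6.3815 = 7.69019822926… L; 6.3815 has 5 s.f., so the result keeps min(3, 5) = 3 s.f.
Rounded to 3 significant figures: 7.69 L.

7.69 L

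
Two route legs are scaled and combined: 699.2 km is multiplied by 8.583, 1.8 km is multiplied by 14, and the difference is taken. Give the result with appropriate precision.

5976 km

699.2 × 8.583 = 6001.2336 → 6001 km (4 s.f., last digit at the 10^0 place).
1.8 × 14 = 25.2 → 25 km (2 s.f., last digit at the 10^0 place).
Difference: 5976.0336 km; keep the coarser place, 10^0.
Result: 5976 km.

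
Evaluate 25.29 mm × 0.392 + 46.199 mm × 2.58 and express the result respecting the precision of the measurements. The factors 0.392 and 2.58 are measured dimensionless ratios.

129 mm

25.29 × 0.392 = 9.91368 → 9.91 mm (3 s.f., last digit at the 10^-2 place).
46.199 × 2.58 = 119.19342 → 119 mm (3 s.f., last digit at the 10^0 place).
Sum: 129.1071 mm; keep the coarser place, 10^0.
Result: 129 mm.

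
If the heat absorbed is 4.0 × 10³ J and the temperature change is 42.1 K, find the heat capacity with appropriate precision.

95 J/K

heat capacity = 4.0 × 10³ J ÷ 42.1 K = 95.0118764846… J/K.
4.0 × 10³ has 2 significant figures; 42.1 has 3.
Division/multiplication keeps the fewest: 2 significant figures.
Rounded: 95 J/K.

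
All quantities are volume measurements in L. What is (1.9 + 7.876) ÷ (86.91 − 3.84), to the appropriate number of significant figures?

0.12

1.9 + 7.876 = 9.776, limited to 1 d.p. → 2 s.f.; 86.91 − 3.84 = 83.07, limited to 2 d.p. → 4 s.f.
Carrying full precision, 9.776 ÷ 83.07 = 0.117683881064…; keep min(2, 4) = 2 s.f.
Rounded to 2 significant figures: 0.12.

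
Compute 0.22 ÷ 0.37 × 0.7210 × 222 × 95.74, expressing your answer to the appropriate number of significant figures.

9.1 × 10³

0.22 ÷ 0.37 × 0.7210 × 222 × 95.74 = 9111.76728
Multiplication/division keeps the fewest significant figures: 0.22 → 2 s.f., 0.37 → 2 s.f., 0.7210 → 4 s.f., 222 → 3 s.f., 95.74 → 4 s.f.; limit is 2.
Rounded to 2 significant figures: 9.1 × 10³.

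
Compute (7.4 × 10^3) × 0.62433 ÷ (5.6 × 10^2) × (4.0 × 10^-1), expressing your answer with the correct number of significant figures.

3.3

(7.4 × 10^3) × 0.62433 ÷ (5.6 × 10^2) × (4.0 × 10^-1) = 3.30003
Multiplication/division keeps the fewest significant figures: 7.4 × 10^3 → 2 s.f., 0.62433 → 5 s.f., 5.6 × 10^2 → 2 s.f., 4.0 × 10^-1 → 2 s.f.; limit is 2.
Rounded to 2 significant figures: 3.3.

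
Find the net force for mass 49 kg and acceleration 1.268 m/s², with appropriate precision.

62 N

net force = 49 kg × 1.268 m/s² = 62.132 N.
49 has 2 significant figures; 1.268 has 4.
Division/multiplication keeps the fewest: 2 significant figures.
Rounded: 62 N.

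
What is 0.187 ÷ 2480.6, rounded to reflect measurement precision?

0.187 ÷ 2480.6 = 0.000075384987503…
Multiplication/division keeps the fewest significant figures: 0.187 → 3 s.f., 2480.6 → 5 s.f.; limit is 3.
Rounded to 3 significant figures: 7.54 × 10^-5.

7.54 × 10^-5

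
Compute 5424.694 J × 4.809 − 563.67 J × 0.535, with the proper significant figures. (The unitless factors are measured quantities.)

5424.694 × 4.809 = 26087.353446 → 2.609 × 10^4 J (4 s.f., last digit at the 10^1 place).
563.67 × 0.535 = 301.56345 → 302 J (3 s.f., last digit at the 10^0 place).
Difference: 25785.789996 J; keep the coarser place, 10^1.
Result: 2.579 × 10^4 J.

2.579 × 10^4 J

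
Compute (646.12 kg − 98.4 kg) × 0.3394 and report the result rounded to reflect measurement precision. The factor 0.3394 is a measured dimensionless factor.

185.9 kg

646.12 kg − 98.4 kg = 547.72 kg; the difference is limited to 1 decimal place (4 s.f.).
Carrying full precision, 547.72 × 0.3394 = 185.896168 kg; 0.3394 has 4 s.f., so the result keeps min(4, 4) = 4 s.f.
Rounded to 4 significant figures: 185.9 kg.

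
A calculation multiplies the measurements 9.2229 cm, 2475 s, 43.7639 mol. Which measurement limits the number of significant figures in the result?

9.2229 cm → 5 s.f.; 2475 s → 4 s.f.; 43.7639 mol → 6 s.f.
The fewest is 4 significant figures, from 2475 s.

2475 s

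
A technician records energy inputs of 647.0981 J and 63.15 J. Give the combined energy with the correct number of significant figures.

647.0981 J + 63.15 J = 710.2481 J.
Addition/subtraction keeps the fewest decimal places: 647.0981 → 4 decimal places, 63.15 → 2 decimal places; limit is 2.
Rounded to 2 decimal places: 710.25 J.

710.25 J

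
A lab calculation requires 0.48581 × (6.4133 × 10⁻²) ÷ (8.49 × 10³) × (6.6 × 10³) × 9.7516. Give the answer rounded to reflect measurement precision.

0.24

0.48581 × (6.4133 × 10⁻²) ÷ (8.49 × 10³) × (6.6 × 10³) × 9.7516 = 0.23618925151…
Multiplication/division keeps the fewest significant figures: 0.48581 → 5 s.f., 6.4133 × 10⁻² → 5 s.f., 8.49 × 10³ → 3 s.f., 6.6 × 10³ → 2 s.f., 9.7516 → 5 s.f.; limit is 2.
Rounded to 2 significant figures: 0.24.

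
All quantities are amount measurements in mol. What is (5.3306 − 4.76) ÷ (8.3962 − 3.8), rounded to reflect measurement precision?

0.12

5.3306 − 4.76 = 0.5706, limited to 2 d.p. → 2 s.f.; 8.3962 − 3.8 = 4.5962, limited to 1 d.p. → 2 s.f.
Carrying full precision, 0.5706 ÷ 4.5962 = 0.12414603368…; keep min(2, 2) = 2 s.f.
Rounded to 2 significant figures: 0.12.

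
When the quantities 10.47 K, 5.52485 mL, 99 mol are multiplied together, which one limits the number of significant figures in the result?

99 mol

10.47 K → 4 s.f.; 5.52485 mL → 6 s.f.; 99 mol → 2 s.f.
The fewest is 2 significant figures, from 99 mol.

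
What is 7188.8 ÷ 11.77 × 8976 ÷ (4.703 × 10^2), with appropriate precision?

1.166 × 10^4

7188.8 ÷ 11.77 × 8976 ÷ (4.703 × 10^2) = 11657.0270319…
Multiplication/division keeps the fewest significant figures: 7188.8 → 5 s.f., 11.77 → 4 s.f., 8976 → 4 s.f., 4.703 × 10^2 → 4 s.f.; limit is 4.
Rounded to 4 significant figures: 1.166 × 10^4.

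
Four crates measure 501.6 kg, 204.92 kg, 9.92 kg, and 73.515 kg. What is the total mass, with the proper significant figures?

790.0 kg

501.6 kg + 204.92 kg + 9.92 kg + 73.515 kg = 789.955 kg.
Addition/subtraction keeps the fewest decimal places: 501.6 → 1 decimal place, 204.92 → 2 decimal places, 9.92 → 2 decimal places, 73.515 → 3 decimal places; limit is 1.
Rounded to 1 decimal place: 790.0 kg.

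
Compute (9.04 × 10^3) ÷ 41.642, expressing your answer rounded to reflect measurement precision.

217

(9.04 × 10^3) ÷ 41.642 = 217.088516402…
Multiplication/division keeps the fewest significant figures: 9.04 × 10^3 → 3 s.f., 41.642 → 5 s.f.; limit is 3.
Rounded to 3 significant figures: 217.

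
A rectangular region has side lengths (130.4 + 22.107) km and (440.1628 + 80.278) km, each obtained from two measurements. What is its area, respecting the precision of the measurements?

130.4 + 22.107 = 152.507, limited to 1 d.p. → 4 s.f.; 440.1628 + 80.278 = 520.4408, limited to 3 d.p. → 6 s.f.
Carrying full precision, 152.507 × 520.4408 = 79370.8650856; keep min(4, 6) = 4 s.f.
Rounded to 4 significant figures: 7.937 × 10⁴ km².

7.937 × 10⁴ km²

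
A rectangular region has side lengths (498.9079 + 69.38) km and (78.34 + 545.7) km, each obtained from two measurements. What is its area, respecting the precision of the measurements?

3.546 × 10^5 km²

498.9079 + 69.38 = 568.2879, limited to 2 d.p. → 5 s.f.; 78.34 + 545.7 = 624.04, limited to 1 d.p. → 4 s.f.
Carrying full precision, 568.2879 × 624.04 = 354634.381116; keep min(5, 4) = 4 s.f.
Rounded to 4 significant figures: 3.546 × 10^5 km².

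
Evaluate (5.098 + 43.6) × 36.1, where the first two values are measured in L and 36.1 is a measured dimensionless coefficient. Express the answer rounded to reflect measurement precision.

5.098 L + 43.6 L = 48.698 L; the sum is limited to 1 decimal place (3 s.f.).
Carrying full precision, 48.698 × 36.1 = 1757.9978 L; 36.1 has 3 s.f., so the result keeps min(3, 3) = 3 s.f.
Rounded to 3 significant figures: 1.76 × 10^3 L.

1.76 × 10^3 L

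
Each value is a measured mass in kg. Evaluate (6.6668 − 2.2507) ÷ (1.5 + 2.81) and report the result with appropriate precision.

1.0

6.6668 − 2.2507 = 4.4161, limited to 4 d.p. → 5 s.f.; 1.5 + 2.81 = 4.31, limited to 1 d.p. → 2 s.f.
Carrying full precision, 4.4161 ÷ 4.31 = 1.02461716937…; keep min(5, 2) = 2 s.f.
Rounded to 2 significant figures: 1.0.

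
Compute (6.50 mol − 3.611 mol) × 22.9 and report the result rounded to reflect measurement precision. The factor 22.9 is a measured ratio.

66.2 mol

6.50 mol − 3.611 mol = 2.889 mol; the difference is limited to 2 decimal places (3 s.f.).
Carrying full precision, 2.889 × 22.9 = 66.1581 mol; 22.9 has 3 s.f., so the result keeps min(3, 3) = 3 s.f.
Rounded to 3 significant figures: 66.2 mol.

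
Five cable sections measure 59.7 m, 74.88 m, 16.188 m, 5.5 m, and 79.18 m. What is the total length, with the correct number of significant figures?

59.7 m + 74.88 m + 16.188 m + 5.5 m + 79.18 m = 235.448 m.
Addition/subtraction keeps the fewest decimal places: 59.7 → 1 decimal place, 74.88 → 2 decimal places, 16.188 → 3 decimal places, 5.5 → 1 decimal place, 79.18 → 2 decimal places; limit is 1.
Rounded to 1 decimal place: 235.4 m.

235.4 m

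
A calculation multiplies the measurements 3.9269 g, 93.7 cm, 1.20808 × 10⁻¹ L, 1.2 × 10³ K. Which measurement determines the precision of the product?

3.9269 g → 5 s.f.; 93.7 cm → 3 s.f.; 1.20808 × 10⁻¹ L → 6 s.f.; 1.2 × 10³ K → 2 s.f.
The fewest is 2 significant figures, from 1.2 × 10³ K.

1.2 × 10³ K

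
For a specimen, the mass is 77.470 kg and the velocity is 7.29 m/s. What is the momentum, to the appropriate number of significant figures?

momentum = 77.470 kg × 7.29 m/s = 564.7563 kg·m/s.
77.470 has 5 significant figures; 7.29 has 3.
Division/multiplication keeps the fewest: 3 significant figures.
Rounded: 565 kg·m/s.

565 kg·m/s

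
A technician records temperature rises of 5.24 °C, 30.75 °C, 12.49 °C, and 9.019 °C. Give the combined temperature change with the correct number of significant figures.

57.50 °C

5.24 °C + 30.75 °C + 12.49 °C + 9.019 °C = 57.499 °C.
Addition/subtraction keeps the fewest decimal places: 5.24 → 2 decimal places, 30.75 → 2 decimal places, 12.49 → 2 decimal places, 9.019 → 3 decimal places; limit is 2.
Rounded to 2 decimal places: 57.50 °C.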